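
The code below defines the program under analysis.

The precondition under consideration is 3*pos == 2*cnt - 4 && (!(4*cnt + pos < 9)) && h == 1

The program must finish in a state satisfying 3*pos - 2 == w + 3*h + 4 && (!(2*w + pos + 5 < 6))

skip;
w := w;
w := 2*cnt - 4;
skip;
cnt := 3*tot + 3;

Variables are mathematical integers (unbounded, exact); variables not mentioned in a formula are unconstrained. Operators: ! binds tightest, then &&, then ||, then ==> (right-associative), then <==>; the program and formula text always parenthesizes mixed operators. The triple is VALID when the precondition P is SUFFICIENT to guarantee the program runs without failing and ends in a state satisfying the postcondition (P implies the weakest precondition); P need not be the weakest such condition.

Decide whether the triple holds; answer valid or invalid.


Working backward. After the program, the postcondition 3*pos - 2 == w + 3*h + 4 && (!(2*w + pos + 5 < 6)) must hold; in canonical form it is 3*pos == 3*h + w + 6 && (!(pos + 2*w < 1)).
Before cnt := 3*tot + 3: 3*pos == 3*h + w + 6 && (!(pos + 2*w < 1))
Before skip: 3*pos == 3*h + w + 6 && (!(pos + 2*w < 1))
Before w := 2*cnt - 4: 3*pos == 2*cnt + 3*h + 2 && (!(4*cnt + pos < 9))
Before w := w: 3*pos == 2*cnt + 3*h + 2 && (!(4*cnt + pos < 9))
Before skip: 3*pos == 2*cnt + 3*h + 2 && (!(4*cnt + pos < 9))
The weakest precondition is 3*pos == 2*cnt + 3*h + 2 && (!(4*cnt + pos < 9)).
Check whether 3*pos == 2*cnt - 4 && (!(4*cnt + pos < 9)) && h == 1 implies it.
Countermodel: at the initial state cnt = 5, h = 1, pos = 2, the precondition holds but the weakest precondition fails.
Answer: invalid


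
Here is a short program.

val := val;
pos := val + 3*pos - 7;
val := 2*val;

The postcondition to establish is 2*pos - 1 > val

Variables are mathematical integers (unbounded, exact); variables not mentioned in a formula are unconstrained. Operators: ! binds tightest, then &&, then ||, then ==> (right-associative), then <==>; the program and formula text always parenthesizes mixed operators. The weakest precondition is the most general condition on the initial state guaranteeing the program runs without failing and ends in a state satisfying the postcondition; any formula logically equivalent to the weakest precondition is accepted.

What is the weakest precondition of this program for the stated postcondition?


Working backward. After the program, the postcondition 2*pos - 1 > val must hold; in canonical form it is 2*pos > val + 1.
Before val := 2*val: 2*pos > 2*val + 1
Before pos := val + 3*pos - 7: 6*pos > 15
Before val := val: 6*pos > 15
Answer: WP = 6*pos > 15


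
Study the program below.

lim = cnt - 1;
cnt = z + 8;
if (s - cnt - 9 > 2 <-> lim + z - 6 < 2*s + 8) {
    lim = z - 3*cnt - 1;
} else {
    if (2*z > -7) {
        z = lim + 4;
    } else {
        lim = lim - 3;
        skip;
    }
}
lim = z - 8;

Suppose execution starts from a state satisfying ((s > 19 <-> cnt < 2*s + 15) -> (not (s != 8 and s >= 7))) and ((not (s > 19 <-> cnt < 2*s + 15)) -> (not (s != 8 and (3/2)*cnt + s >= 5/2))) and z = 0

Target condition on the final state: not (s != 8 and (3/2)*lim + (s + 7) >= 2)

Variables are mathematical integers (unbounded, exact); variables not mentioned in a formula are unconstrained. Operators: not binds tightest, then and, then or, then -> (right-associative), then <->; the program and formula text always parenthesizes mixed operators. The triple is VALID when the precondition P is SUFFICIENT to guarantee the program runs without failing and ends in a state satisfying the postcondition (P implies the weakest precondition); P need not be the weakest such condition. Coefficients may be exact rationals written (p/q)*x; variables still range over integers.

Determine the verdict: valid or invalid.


Working backward. After the program, the postcondition not (s != 8 and (3/2)*lim + (s + 7) >= 2) must hold; in canonical form it is not (s != 8 and (3/2)*lim + s >= -5).
Before lim := z - 8: not (s != 8 and s + (3/2)*z >= 7)
Then branch requires not (s != 8 and s + (3/2)*z >= 7); else branch requires (2*z > -7 -> (not (s != 8 and (3/2)*lim + s >= 1))) and ((not (2*z > -7)) -> (not (s != 8 and s + (3/2)*z >= 7))).
Before the if: ((s > cnt + 11 <-> lim + z < 2*s + 14) -> (not (s != 8 and s + (3/2)*z >= 7))) and ((not (s > cnt + 11 <-> lim + z < 2*s + 14)) -> ((2*z > -7 -> (not (s != 8 and (3/2)*lim + s >= 1))) and ((not (2*z > -7)) -> (not (s != 8 and s + (3/2)*z >= 7)))))
Before cnt := z + 8: ((s > z + 19 <-> lim + z < 2*s + 14) -> (not (s != 8 and s + (3/2)*z >= 7))) and ((not (s > z + 19 <-> lim + z < 2*s + 14)) -> ((2*z > -7 -> (not (s != 8 and (3/2)*lim + s >= 1))) and ((not (2*z > -7)) -> (not (s != 8 and s + (3/2)*z >= 7)))))
Before lim := cnt - 1: ((s > z + 19 <-> cnt + z < 2*s + 15) -> (not (s != 8 and s + (3/2)*z >= 7))) and ((not (s > z + 19 <-> cnt + z < 2*s + 15)) -> ((2*z > -7 -> (not (s != 8 and (3/2)*cnt + s >= 5/2))) and ((not (2*z > -7)) -> (not (s != 8 and s + (3/2)*z >= 7)))))
The weakest precondition is ((s > z + 19 <-> cnt + z < 2*s + 15) -> (not (s != 8 and s + (3/2)*z >= 7))) and ((not (s > z + 19 <-> cnt + z < 2*s + 15)) -> ((2*z > -7 -> (not (s != 8 and (3/2)*cnt + s >= 5/2))) and ((not (2*z > -7)) -> (not (s != 8 and s + (3/2)*z >= 7))))).
Check whether ((s > 19 <-> cnt < 2*s + 15) -> (not (s != 8 and s >= 7))) and ((not (s > 19 <-> cnt < 2*s + 15)) -> (not (s != 8 and (3/2)*cnt + s >= 5/2))) and z = 0 implies it.
Every state satisfying the precondition satisfies the weakest precondition: the implication holds.
Answer: valid


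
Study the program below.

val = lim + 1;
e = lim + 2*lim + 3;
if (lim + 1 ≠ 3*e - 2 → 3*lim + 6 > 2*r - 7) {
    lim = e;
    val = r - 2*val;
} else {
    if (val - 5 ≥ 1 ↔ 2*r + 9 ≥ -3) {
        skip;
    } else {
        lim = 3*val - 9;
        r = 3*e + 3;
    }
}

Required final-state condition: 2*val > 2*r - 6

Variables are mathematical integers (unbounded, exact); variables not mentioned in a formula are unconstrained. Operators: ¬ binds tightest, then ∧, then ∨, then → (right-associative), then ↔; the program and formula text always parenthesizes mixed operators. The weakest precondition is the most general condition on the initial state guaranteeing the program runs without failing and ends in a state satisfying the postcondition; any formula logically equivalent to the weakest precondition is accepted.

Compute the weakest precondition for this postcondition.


Working backward. After the program, 2*val > 2*r - 6 must hold.
Then branch requires 4*val < 6; else branch requires ((val ≥ 6 ↔ 2*r ≥ -12) → 2*val > 2*r - 6) ∧ ((¬(val ≥ 6 ↔ 2*r ≥ -12)) → 2*val > 6*e).
Before the if: ((lim ≠ 3*e - 3 → 3*lim > 2*r - 13) → 4*val < 6) ∧ ((¬(lim ≠ 3*e - 3 → 3*lim > 2*r - 13)) → (((val ≥ 6 ↔ 2*r ≥ -12) → 2*val > 2*r - 6) ∧ ((¬(val ≥ 6 ↔ 2*r ≥ -12)) → 2*val > 6*e)))
Before e := lim + 2*lim + 3: ((8*lim ≠ -6 → 3*lim > 2*r - 13) → 4*val < 6) ∧ ((¬(8*lim ≠ -6 → 3*lim > 2*r - 13)) → (((val ≥ 6 ↔ 2*r ≥ -12) → 2*val > 2*r - 6) ∧ ((¬(val ≥ 6 ↔ 2*r ≥ -12)) → 2*val > 18*lim + 18)))
Before val := lim + 1: ((8*lim ≠ -6 → 3*lim > 2*r - 13) → 4*lim < 2) ∧ ((¬(8*lim ≠ -6 → 3*lim > 2*r - 13)) → (((lim ≥ 5 ↔ 2*r ≥ -12) → 2*lim > 2*r - 8) ∧ ((¬(lim ≥ 5 ↔ 2*r ≥ -12)) → 16*lim < -16)))
Answer: WP = ((8*lim ≠ -6 → 3*lim > 2*r - 13) → 4*lim < 2) ∧ ((¬(8*lim ≠ -6 → 3*lim > 2*r - 13)) → (((lim ≥ 5 ↔ 2*r ≥ -12) → 2*lim > 2*r - 8) ∧ ((¬(lim ≥ 5 ↔ 2*r ≥ -12)) → 16*lim < -16)))


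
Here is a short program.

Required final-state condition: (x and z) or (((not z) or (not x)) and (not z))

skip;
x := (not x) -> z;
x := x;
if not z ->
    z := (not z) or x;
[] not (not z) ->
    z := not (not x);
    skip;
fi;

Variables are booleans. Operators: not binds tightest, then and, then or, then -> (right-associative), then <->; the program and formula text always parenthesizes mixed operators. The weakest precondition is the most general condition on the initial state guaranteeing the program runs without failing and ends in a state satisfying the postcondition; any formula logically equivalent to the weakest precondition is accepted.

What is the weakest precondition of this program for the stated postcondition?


Working backward. After the program, (x and z) or (((not z) or (not x)) and (not z)) must hold.
Then branch requires (x and ((not z) or x)) or (((not ((not z) or x)) or (not x)) and (not ((not z) or x))); else branch requires true.
Before the if: (not z) -> ((x and ((not z) or x)) or (((not ((not z) or x)) or (not x)) and (not ((not z) or x))))
Before x := x: (not z) -> ((x and ((not z) or x)) or (((not ((not z) or x)) or (not x)) and (not ((not z) or x))))
Before x := (not x) -> z: (not z) -> ((((not x) -> z) and ((not z) or ((not x) -> z))) or (((not ((not z) or ((not x) -> z))) or (not ((not x) -> z))) and (not ((not z) or ((not x) -> z)))))
Before skip: (not z) -> ((((not x) -> z) and ((not z) or ((not x) -> z))) or (((not ((not z) or ((not x) -> z))) or (not ((not x) -> z))) and (not ((not z) or ((not x) -> z)))))
Answer: WP = (not z) -> ((((not x) -> z) and ((not z) or ((not x) -> z))) or (((not ((not z) or ((not x) -> z))) or (not ((not x) -> z))) and (not ((not z) or ((not x) -> z)))))


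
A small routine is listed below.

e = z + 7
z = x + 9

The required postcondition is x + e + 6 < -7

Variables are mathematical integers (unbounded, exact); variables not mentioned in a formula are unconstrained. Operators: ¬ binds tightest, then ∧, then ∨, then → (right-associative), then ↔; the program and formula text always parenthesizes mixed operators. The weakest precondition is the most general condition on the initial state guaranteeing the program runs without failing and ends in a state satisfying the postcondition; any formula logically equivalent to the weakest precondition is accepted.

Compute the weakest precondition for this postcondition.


Working backward. After the program, the postcondition x + e + 6 < -7 must hold; in canonical form it is e + x < -13.
Before z := x + 9: e + x < -13
Before e := z + 7: x + z < -20
Answer: WP = x + z < -20


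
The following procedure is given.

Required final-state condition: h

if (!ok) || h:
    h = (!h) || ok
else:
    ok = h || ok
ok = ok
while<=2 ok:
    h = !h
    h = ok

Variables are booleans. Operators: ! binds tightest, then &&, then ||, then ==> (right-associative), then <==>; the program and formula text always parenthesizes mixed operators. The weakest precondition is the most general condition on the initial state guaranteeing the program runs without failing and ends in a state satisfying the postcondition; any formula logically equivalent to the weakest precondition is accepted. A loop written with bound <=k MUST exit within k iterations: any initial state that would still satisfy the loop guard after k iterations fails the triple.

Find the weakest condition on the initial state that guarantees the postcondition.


Working backward. After the program, h must hold.
Before the loop (bound <=2), unroll the exhaustion recursion (WP_0 = exit-now case; WP_j = one more guarded iteration, up to j = 2):
  WP_0: (!ok) && h
  WP_1: (!ok) && ((!ok) ==> h)
  WP_2: (ok ==> ((!ok) && ((!ok) ==> ok))) && ((!ok) ==> h)
So before the loop: (ok ==> ((!ok) && ((!ok) ==> ok))) && ((!ok) ==> h)
Before ok := ok: (ok ==> ((!ok) && ((!ok) ==> ok))) && ((!ok) ==> h)
Then branch requires (ok ==> ((!ok) && ((!ok) ==> ok))) && ((!ok) ==> ((!h) || ok)); else branch requires ((h || ok) ==> ((!(h || ok)) && ((!(h || ok)) ==> (h || ok)))) && ((!(h || ok)) ==> h).
Before the if: (((!ok) || h) ==> ((ok ==> ((!ok) && ((!ok) ==> ok))) && ((!ok) ==> ((!h) || ok)))) && ((!((!ok) || h)) ==> (((h || ok) ==> ((!(h || ok)) && ((!(h || ok)) ==> (h || ok)))) && ((!(h || ok)) ==> h)))
Answer: WP = (((!ok) || h) ==> ((ok ==> ((!ok) && ((!ok) ==> ok))) && ((!ok) ==> ((!h) || ok)))) && ((!((!ok) || h)) ==> (((h || ok) ==> ((!(h || ok)) && ((!(h || ok)) ==> (h || ok)))) && ((!(h || ok)) ==> h)))


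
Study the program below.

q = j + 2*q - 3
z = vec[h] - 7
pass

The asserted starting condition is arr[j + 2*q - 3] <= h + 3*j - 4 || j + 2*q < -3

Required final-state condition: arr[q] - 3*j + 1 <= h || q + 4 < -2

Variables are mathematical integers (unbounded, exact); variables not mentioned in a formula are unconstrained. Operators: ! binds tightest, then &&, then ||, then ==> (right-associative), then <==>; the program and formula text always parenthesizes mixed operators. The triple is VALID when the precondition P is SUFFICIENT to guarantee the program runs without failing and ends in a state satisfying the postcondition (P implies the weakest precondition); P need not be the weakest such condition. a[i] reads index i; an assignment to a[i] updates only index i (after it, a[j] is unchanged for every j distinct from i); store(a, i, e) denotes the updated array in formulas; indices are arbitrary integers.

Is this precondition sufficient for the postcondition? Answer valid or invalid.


Working backward. After the program, the postcondition arr[q] - 3*j + 1 <= h || q + 4 < -2 must hold; in canonical form it is arr[q] <= h + 3*j - 1 || q < -6.
Before skip: arr[q] <= h + 3*j - 1 || q < -6
Before z := vec[h] - 7: arr[q] <= h + 3*j - 1 || q < -6
Before q := j + 2*q - 3: arr[j + 2*q - 3] <= h + 3*j - 1 || j + 2*q < -3
The weakest precondition is arr[j + 2*q - 3] <= h + 3*j - 1 || j + 2*q < -3.
Check whether arr[j + 2*q - 3] <= h + 3*j - 4 || j + 2*q < -3 implies it.
Every state satisfying the precondition satisfies the weakest precondition: the implication holds.
Answer: valid


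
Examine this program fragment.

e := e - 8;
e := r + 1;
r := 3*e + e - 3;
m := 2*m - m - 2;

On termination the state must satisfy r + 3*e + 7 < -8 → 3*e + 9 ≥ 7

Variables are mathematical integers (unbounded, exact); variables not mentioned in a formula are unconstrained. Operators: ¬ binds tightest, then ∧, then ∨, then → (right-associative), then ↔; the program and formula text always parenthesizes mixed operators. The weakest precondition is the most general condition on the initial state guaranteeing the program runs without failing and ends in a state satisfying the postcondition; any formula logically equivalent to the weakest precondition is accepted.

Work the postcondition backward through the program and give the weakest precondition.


Working backward. After the program, the postcondition r + 3*e + 7 < -8 → 3*e + 9 ≥ 7 must hold; in canonical form it is 3*e + r < -15 → 3*e ≥ -2.
Before m := 2*m - m - 2: 3*e + r < -15 → 3*e ≥ -2
Before r := 3*e + e - 3: 7*e < -12 → 3*e ≥ -2
Before e := r + 1: 7*r < -19 → 3*r ≥ -5
Before e := e - 8: 7*r < -19 → 3*r ≥ -5
Answer: WP = 7*r < -19 → 3*r ≥ -5


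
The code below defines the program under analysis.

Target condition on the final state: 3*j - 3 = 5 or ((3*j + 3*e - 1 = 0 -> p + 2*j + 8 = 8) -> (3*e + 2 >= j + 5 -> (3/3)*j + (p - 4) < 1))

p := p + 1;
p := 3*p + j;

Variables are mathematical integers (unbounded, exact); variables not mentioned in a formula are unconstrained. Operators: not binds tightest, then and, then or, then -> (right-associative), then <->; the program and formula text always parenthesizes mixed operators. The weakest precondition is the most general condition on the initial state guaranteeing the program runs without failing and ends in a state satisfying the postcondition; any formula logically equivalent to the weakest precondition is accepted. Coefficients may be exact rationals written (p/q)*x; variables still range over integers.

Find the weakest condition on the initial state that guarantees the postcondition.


Working backward. After the program, the postcondition 3*j - 3 = 5 or ((3*j + 3*e - 1 = 0 -> p + 2*j + 8 = 8) -> (3*e + 2 >= j + 5 -> (3/3)*j + (p - 4) < 1)) must hold; in canonical form it is 3*j = 8 or ((3*e + 3*j = 1 -> 2*j + p = 0) -> (3*e >= j + 3 -> j + p < 5)).
Before p := 3*p + j: 3*j = 8 or ((3*e + 3*j = 1 -> 3*j + 3*p = 0) -> (3*e >= j + 3 -> 2*j + 3*p < 5))
Before p := p + 1: 3*j = 8 or ((3*e + 3*j = 1 -> 3*j + 3*p = -3) -> (3*e >= j + 3 -> 2*j + 3*p < 2))
Answer: WP = 3*j = 8 or ((3*e + 3*j = 1 -> 3*j + 3*p = -3) -> (3*e >= j + 3 -> 2*j + 3*p < 2))


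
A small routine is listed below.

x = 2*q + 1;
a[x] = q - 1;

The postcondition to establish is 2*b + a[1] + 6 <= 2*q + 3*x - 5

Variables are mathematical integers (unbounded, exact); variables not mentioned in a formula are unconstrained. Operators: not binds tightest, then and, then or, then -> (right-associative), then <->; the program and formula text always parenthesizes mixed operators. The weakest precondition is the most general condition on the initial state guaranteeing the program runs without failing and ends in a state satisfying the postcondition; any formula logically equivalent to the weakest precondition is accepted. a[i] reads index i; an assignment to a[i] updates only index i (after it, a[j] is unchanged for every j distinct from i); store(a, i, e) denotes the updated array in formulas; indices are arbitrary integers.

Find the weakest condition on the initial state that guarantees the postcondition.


Working backward. After the program, the postcondition 2*b + a[1] + 6 <= 2*q + 3*x - 5 must hold; in canonical form it is a[1] + 2*b <= 2*q + 3*x - 11.
Before a[x] := q - 1: store(a, x, q - 1)[1] + 2*b <= 2*q + 3*x - 11
Before x := 2*q + 1: store(a, 2*q + 1, q - 1)[1] + 2*b <= 8*q - 8
Answer: WP = store(a, 2*q + 1, q - 1)[1] + 2*b <= 8*q - 8


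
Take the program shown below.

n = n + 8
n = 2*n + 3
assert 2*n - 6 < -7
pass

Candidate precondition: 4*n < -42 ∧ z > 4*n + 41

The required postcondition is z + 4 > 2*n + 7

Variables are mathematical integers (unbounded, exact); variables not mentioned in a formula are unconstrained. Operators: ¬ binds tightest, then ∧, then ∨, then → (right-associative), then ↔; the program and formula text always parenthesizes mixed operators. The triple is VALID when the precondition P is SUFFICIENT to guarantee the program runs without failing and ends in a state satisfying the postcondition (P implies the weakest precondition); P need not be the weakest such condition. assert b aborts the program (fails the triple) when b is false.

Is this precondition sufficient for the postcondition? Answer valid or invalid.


Working backward. After the program, the postcondition z + 4 > 2*n + 7 must hold; in canonical form it is z > 2*n + 3.
Before skip: z > 2*n + 3
Before assert 2*n - 6 < -7: 2*n < -1 ∧ z > 2*n + 3
Before n := 2*n + 3: 4*n < -7 ∧ z > 4*n + 9
Before n := n + 8: 4*n < -39 ∧ z > 4*n + 41
The weakest precondition is 4*n < -39 ∧ z > 4*n + 41.
Check whether 4*n < -42 ∧ z > 4*n + 41 implies it.
Every state satisfying the precondition satisfies the weakest precondition: the implication holds.
Answer: valid


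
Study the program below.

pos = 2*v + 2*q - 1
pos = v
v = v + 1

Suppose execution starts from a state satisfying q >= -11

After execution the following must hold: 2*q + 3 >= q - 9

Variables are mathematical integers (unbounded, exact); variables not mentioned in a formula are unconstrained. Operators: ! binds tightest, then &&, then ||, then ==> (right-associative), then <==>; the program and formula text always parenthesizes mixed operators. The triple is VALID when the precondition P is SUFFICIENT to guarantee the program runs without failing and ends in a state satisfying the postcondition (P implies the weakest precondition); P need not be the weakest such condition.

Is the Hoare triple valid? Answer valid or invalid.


Working backward. After the program, the postcondition 2*q + 3 >= q - 9 must hold; in canonical form it is q >= -12.
Before v := v + 1: q >= -12
Before pos := v: q >= -12
Before pos := 2*v + 2*q - 1: q >= -12
The weakest precondition is q >= -12.
Check whether q >= -11 implies it.
Every state satisfying the precondition satisfies the weakest precondition: the implication holds.
Answer: valid


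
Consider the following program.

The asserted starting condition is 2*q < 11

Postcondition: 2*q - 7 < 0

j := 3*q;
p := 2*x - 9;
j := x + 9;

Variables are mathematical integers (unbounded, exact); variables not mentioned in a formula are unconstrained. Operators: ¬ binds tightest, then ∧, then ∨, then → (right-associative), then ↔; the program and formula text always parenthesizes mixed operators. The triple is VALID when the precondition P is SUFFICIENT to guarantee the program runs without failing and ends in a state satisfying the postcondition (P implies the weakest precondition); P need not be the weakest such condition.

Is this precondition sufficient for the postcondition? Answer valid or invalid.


Working backward. After the program, the postcondition 2*q - 7 < 0 must hold; in canonical form it is 2*q < 7.
Before j := x + 9: 2*q < 7
Before p := 2*x - 9: 2*q < 7
Before j := 3*q: 2*q < 7
The weakest precondition is 2*q < 7.
Check whether 2*q < 11 implies it.
Countermodel: at the initial state q = 4, the precondition holds but the weakest precondition fails.
Answer: invalid


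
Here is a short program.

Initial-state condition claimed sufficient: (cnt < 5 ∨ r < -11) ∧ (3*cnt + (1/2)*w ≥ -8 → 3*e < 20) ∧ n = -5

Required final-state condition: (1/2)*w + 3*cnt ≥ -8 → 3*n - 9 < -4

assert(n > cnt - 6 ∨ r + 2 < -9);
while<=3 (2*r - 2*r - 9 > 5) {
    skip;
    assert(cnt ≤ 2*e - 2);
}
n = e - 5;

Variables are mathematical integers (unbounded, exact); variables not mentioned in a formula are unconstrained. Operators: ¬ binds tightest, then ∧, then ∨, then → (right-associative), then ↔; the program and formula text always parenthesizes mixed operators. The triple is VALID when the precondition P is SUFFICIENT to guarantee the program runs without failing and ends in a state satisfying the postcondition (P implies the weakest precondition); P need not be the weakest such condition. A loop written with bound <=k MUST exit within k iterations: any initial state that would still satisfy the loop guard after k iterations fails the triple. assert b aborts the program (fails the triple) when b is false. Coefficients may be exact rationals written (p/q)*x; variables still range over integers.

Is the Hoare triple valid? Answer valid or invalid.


Working backward. After the program, the postcondition (1/2)*w + 3*cnt ≥ -8 → 3*n - 9 < -4 must hold; in canonical form it is 3*cnt + (1/2)*w ≥ -8 → 3*n < 5.
Before n := e - 5: 3*cnt + (1/2)*w ≥ -8 → 3*e < 20
Before the loop (bound <=3), unroll the exhaustion recursion (WP_0 = exit-now case; WP_j = one more guarded iteration, up to j = 3):
  WP_0: 3*cnt + (1/2)*w ≥ -8 → 3*e < 20
  WP_1: 3*cnt + (1/2)*w ≥ -8 → 3*e < 20
  WP_2: 3*cnt + (1/2)*w ≥ -8 → 3*e < 20
  WP_3: 3*cnt + (1/2)*w ≥ -8 → 3*e < 20
So before the loop: 3*cnt + (1/2)*w ≥ -8 → 3*e < 20
Before assert n > cnt - 6 ∨ r + 2 < -9: (n > cnt - 6 ∨ r < -11) ∧ (3*cnt + (1/2)*w ≥ -8 → 3*e < 20)
The weakest precondition is (n > cnt - 6 ∨ r < -11) ∧ (3*cnt + (1/2)*w ≥ -8 → 3*e < 20).
Check whether (cnt < 5 ∨ r < -11) ∧ (3*cnt + (1/2)*w ≥ -8 → 3*e < 20) ∧ n = -5 implies it.
Countermodel: at the initial state cnt = 1, e = 7, n = -5, r = -11, w = -23, the precondition holds but the weakest precondition fails.
Answer: invalid


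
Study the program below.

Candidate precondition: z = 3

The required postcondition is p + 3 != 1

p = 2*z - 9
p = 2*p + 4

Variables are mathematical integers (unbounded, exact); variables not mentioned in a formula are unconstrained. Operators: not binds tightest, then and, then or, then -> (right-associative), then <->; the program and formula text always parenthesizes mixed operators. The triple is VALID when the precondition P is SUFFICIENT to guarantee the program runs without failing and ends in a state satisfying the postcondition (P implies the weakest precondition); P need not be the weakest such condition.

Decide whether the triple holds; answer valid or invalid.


Working backward. After the program, the postcondition p + 3 != 1 must hold; in canonical form it is p != -2.
Before p := 2*p + 4: 2*p != -6
Before p := 2*z - 9: 4*z != 12
The weakest precondition is 4*z != 12.
Check whether z = 3 implies it.
Countermodel: at the initial state z = 3, the precondition holds but the weakest precondition fails.
Answer: invalid


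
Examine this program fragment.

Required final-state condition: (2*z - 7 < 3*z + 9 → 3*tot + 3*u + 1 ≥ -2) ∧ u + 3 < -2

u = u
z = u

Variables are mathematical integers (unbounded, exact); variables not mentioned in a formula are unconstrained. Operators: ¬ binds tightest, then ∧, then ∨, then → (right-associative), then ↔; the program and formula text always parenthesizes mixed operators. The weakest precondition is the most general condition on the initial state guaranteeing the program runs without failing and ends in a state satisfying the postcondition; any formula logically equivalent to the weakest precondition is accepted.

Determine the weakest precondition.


Working backward. After the program, the postcondition (2*z - 7 < 3*z + 9 → 3*tot + 3*u + 1 ≥ -2) ∧ u + 3 < -2 must hold; in canonical form it is (z > -16 → 3*tot + 3*u ≥ -3) ∧ u < -5.
Before z := u: (u > -16 → 3*tot + 3*u ≥ -3) ∧ u < -5
Before u := u: (u > -16 → 3*tot + 3*u ≥ -3) ∧ u < -5
Answer: WP = (u > -16 → 3*tot + 3*u ≥ -3) ∧ u < -5


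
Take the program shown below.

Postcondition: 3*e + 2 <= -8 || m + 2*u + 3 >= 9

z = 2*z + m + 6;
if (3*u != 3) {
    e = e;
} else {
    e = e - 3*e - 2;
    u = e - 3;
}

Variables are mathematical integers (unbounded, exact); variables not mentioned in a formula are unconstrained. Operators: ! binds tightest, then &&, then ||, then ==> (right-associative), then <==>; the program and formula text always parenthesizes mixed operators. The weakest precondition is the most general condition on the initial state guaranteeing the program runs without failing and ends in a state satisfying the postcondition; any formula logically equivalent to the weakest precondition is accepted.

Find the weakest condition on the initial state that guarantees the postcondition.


Working backward. After the program, the postcondition 3*e + 2 <= -8 || m + 2*u + 3 >= 9 must hold; in canonical form it is 3*e <= -10 || m + 2*u >= 6.
Then branch requires 3*e <= -10 || m + 2*u >= 6; else branch requires 6*e >= 4 || m >= 4*e + 16.
Before the if: (3*u != 3 ==> (3*e <= -10 || m + 2*u >= 6)) && ((!(3*u != 3)) ==> (6*e >= 4 || m >= 4*e + 16))
Before z := 2*z + m + 6: (3*u != 3 ==> (3*e <= -10 || m + 2*u >= 6)) && ((!(3*u != 3)) ==> (6*e >= 4 || m >= 4*e + 16))
Answer: WP = (3*u != 3 ==> (3*e <= -10 || m + 2*u >= 6)) && ((!(3*u != 3)) ==> (6*e >= 4 || m >= 4*e + 16))


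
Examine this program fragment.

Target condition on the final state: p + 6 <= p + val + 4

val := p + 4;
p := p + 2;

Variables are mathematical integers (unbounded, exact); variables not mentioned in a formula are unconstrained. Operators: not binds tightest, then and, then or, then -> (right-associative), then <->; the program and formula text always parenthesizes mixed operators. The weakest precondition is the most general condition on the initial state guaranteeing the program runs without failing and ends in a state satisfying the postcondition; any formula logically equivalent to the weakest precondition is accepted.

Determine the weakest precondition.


Working backward. After the program, the postcondition p + 6 <= p + val + 4 must hold; in canonical form it is val >= 2.
Before p := p + 2: val >= 2
Before val := p + 4: p >= -2
Answer: WP = p >= -2


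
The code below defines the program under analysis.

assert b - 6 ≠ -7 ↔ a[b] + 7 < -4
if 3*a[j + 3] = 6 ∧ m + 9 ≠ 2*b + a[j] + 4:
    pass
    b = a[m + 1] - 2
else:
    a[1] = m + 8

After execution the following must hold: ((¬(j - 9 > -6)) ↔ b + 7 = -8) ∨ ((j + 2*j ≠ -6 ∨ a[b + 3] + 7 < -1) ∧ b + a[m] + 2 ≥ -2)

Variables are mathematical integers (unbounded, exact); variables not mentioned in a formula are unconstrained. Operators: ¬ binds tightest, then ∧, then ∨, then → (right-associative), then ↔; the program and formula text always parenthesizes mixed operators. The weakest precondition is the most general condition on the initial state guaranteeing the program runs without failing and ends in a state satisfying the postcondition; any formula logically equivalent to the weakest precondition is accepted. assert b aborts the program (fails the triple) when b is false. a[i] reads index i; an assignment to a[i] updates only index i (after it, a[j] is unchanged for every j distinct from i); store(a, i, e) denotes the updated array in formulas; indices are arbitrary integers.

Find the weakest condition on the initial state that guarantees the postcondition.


Working backward. After the program, the postcondition ((¬(j - 9 > -6)) ↔ b + 7 = -8) ∨ ((j + 2*j ≠ -6 ∨ a[b + 3] + 7 < -1) ∧ b + a[m] + 2 ≥ -2) must hold; in canonical form it is ((¬(j > 3)) ↔ b = -15) ∨ ((3*j ≠ -6 ∨ a[b + 3] < -8) ∧ a[m] + b ≥ -4).
Then branch requires ((¬(j > 3)) ↔ a[m + 1] = -13) ∨ ((3*j ≠ -6 ∨ a[a[m + 1] + 1] < -8) ∧ a[m + 1] + a[m] ≥ -2); else branch requires ((¬(j > 3)) ↔ b = -15) ∨ ((3*j ≠ -6 ∨ store(a, 1, m + 8)[b + 3] < -8) ∧ store(a, 1, m + 8)[m] + b ≥ -4).
Before the if: ((3*a[j + 3] = 6 ∧ m ≠ a[j] + 2*b - 5) → (((¬(j > 3)) ↔ a[m + 1] = -13) ∨ ((3*j ≠ -6 ∨ a[a[m + 1] + 1] < -8) ∧ a[m + 1] + a[m] ≥ -2))) ∧ ((¬(3*a[j + 3] = 6 ∧ m ≠ a[j] + 2*b - 5)) → (((¬(j > 3)) ↔ b = -15) ∨ ((3*j ≠ -6 ∨ store(a, 1, m + 8)[b + 3] < -8) ∧ store(a, 1, m + 8)[m] + b ≥ -4)))
Before assert b - 6 ≠ -7 ↔ a[b] + 7 < -4: (b ≠ -1 ↔ a[b] < -11) ∧ ((3*a[j + 3] = 6 ∧ m ≠ a[j] + 2*b - 5) → (((¬(j > 3)) ↔ a[m + 1] = -13) ∨ ((3*j ≠ -6 ∨ a[a[m + 1] + 1] < -8) ∧ a[m + 1] + a[m] ≥ -2))) ∧ ((¬(3*a[j + 3] = 6 ∧ m ≠ a[j] + 2*b - 5)) → (((¬(j > 3)) ↔ b = -15) ∨ ((3*j ≠ -6 ∨ store(a, 1, m + 8)[b + 3] < -8) ∧ store(a, 1, m + 8)[m] + b ≥ -4)))
Answer: WP = (b ≠ -1 ↔ a[b] < -11) ∧ ((3*a[j + 3] = 6 ∧ m ≠ a[j] + 2*b - 5) → (((¬(j > 3)) ↔ a[m + 1] = -13) ∨ ((3*j ≠ -6 ∨ a[a[m + 1] + 1] < -8) ∧ a[m + 1] + a[m] ≥ -2))) ∧ ((¬(3*a[j + 3] = 6 ∧ m ≠ a[j] + 2*b - 5)) → (((¬(j > 3)) ↔ b = -15) ∨ ((3*j ≠ -6 ∨ store(a, 1, m + 8)[b + 3] < -8) ∧ store(a, 1, m + 8)[m] + b ≥ -4)))


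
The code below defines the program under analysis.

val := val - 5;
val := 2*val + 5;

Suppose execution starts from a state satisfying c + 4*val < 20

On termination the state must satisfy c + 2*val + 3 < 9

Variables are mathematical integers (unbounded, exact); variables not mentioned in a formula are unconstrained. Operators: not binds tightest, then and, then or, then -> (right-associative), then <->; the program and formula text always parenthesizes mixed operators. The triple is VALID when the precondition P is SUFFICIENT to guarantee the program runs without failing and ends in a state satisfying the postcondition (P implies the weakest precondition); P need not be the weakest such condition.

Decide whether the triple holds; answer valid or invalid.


Working backward. After the program, the postcondition c + 2*val + 3 < 9 must hold; in canonical form it is c + 2*val < 6.
Before val := 2*val + 5: c + 4*val < -4
Before val := val - 5: c + 4*val < 16
The weakest precondition is c + 4*val < 16.
Check whether c + 4*val < 20 implies it.
Countermodel: at the initial state c = 16, val = 0, the precondition holds but the weakest precondition fails.
Answer: invalid


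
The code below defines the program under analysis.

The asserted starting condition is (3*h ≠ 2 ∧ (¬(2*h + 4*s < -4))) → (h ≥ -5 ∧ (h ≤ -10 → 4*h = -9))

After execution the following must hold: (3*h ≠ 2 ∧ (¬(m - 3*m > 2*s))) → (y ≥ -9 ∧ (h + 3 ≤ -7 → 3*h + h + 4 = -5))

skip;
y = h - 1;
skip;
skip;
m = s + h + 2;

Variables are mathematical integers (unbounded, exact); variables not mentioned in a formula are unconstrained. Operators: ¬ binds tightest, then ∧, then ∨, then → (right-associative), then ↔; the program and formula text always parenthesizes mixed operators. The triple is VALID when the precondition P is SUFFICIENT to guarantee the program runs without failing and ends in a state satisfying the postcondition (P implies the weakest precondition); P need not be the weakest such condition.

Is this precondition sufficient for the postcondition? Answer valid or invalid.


Working backward. After the program, the postcondition (3*h ≠ 2 ∧ (¬(m - 3*m > 2*s))) → (y ≥ -9 ∧ (h + 3 ≤ -7 → 3*h + h + 4 = -5)) must hold; in canonical form it is (3*h ≠ 2 ∧ (¬(2*m + 2*s < 0))) → (y ≥ -9 ∧ (h ≤ -10 → 4*h = -9)).
Before m := s + h + 2: (3*h ≠ 2 ∧ (¬(2*h + 4*s < -4))) → (y ≥ -9 ∧ (h ≤ -10 → 4*h = -9))
Before skip: (3*h ≠ 2 ∧ (¬(2*h + 4*s < -4))) → (y ≥ -9 ∧ (h ≤ -10 → 4*h = -9))
Before skip: (3*h ≠ 2 ∧ (¬(2*h + 4*s < -4))) → (y ≥ -9 ∧ (h ≤ -10 → 4*h = -9))
Before y := h - 1: (3*h ≠ 2 ∧ (¬(2*h + 4*s < -4))) → (h ≥ -8 ∧ (h ≤ -10 → 4*h = -9))
Before skip: (3*h ≠ 2 ∧ (¬(2*h + 4*s < -4))) → (h ≥ -8 ∧ (h ≤ -10 → 4*h = -9))
The weakest precondition is (3*h ≠ 2 ∧ (¬(2*h + 4*s < -4))) → (h ≥ -8 ∧ (h ≤ -10 → 4*h = -9)).
Check whether (3*h ≠ 2 ∧ (¬(2*h + 4*s < -4))) → (h ≥ -5 ∧ (h ≤ -10 → 4*h = -9)) implies it.
Every state satisfying the precondition satisfies the weakest precondition: the implication holds.
Answer: valid


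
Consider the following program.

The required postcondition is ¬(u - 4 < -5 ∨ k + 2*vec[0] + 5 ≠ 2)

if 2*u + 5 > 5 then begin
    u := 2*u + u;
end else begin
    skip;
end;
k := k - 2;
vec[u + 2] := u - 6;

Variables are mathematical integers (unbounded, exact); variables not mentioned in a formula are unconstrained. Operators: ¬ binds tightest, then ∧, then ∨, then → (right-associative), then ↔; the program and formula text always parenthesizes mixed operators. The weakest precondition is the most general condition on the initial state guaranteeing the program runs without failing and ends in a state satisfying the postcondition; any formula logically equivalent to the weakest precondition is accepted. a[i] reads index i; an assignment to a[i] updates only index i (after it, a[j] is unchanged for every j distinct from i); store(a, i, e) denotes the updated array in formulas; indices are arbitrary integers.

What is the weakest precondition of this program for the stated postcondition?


Working backward. After the program, the postcondition ¬(u - 4 < -5 ∨ k + 2*vec[0] + 5 ≠ 2) must hold; in canonical form it is ¬(u < -1 ∨ 2*vec[0] + k ≠ -3).
Before vec[u + 2] := u - 6: ¬(u < -1 ∨ 2*store(vec, u + 2, u - 6)[0] + k ≠ -3)
Before k := k - 2: ¬(u < -1 ∨ 2*store(vec, u + 2, u - 6)[0] + k ≠ -1)
Then branch requires ¬(3*u < -1 ∨ 2*store(vec, 3*u + 2, 3*u - 6)[0] + k ≠ -1); else branch requires ¬(u < -1 ∨ 2*store(vec, u + 2, u - 6)[0] + k ≠ -1).
Before the if: (2*u > 0 → (¬(3*u < -1 ∨ 2*store(vec, 3*u + 2, 3*u - 6)[0] + k ≠ -1))) ∧ ((¬(2*u > 0)) → (¬(u < -1 ∨ 2*store(vec, u + 2, u - 6)[0] + k ≠ -1)))
Answer: WP = (2*u > 0 → (¬(3*u < -1 ∨ 2*store(vec, 3*u + 2, 3*u - 6)[0] + k ≠ -1))) ∧ ((¬(2*u > 0)) → (¬(u < -1 ∨ 2*store(vec, u + 2, u - 6)[0] + k ≠ -1)))


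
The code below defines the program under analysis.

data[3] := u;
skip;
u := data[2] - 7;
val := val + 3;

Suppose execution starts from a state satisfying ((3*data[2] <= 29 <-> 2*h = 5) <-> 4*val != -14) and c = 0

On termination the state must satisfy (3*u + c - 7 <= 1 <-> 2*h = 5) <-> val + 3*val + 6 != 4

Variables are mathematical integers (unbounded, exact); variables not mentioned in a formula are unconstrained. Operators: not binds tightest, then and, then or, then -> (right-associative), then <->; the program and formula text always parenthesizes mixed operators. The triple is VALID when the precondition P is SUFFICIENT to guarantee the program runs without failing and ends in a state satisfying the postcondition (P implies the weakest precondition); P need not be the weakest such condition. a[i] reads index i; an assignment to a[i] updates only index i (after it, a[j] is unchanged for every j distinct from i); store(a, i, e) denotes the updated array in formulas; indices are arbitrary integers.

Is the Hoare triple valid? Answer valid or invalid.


Working backward. After the program, the postcondition (3*u + c - 7 <= 1 <-> 2*h = 5) <-> val + 3*val + 6 != 4 must hold; in canonical form it is (c + 3*u <= 8 <-> 2*h = 5) <-> 4*val != -2.
Before val := val + 3: (c + 3*u <= 8 <-> 2*h = 5) <-> 4*val != -14
Before u := data[2] - 7: (3*data[2] + c <= 29 <-> 2*h = 5) <-> 4*val != -14
Before skip: (3*data[2] + c <= 29 <-> 2*h = 5) <-> 4*val != -14
Before data[3] := u: (3*data[2] + c <= 29 <-> 2*h = 5) <-> 4*val != -14
The weakest precondition is (3*data[2] + c <= 29 <-> 2*h = 5) <-> 4*val != -14.
Check whether ((3*data[2] <= 29 <-> 2*h = 5) <-> 4*val != -14) and c = 0 implies it.
Every state satisfying the precondition satisfies the weakest precondition: the implication holds.
Answer: valid


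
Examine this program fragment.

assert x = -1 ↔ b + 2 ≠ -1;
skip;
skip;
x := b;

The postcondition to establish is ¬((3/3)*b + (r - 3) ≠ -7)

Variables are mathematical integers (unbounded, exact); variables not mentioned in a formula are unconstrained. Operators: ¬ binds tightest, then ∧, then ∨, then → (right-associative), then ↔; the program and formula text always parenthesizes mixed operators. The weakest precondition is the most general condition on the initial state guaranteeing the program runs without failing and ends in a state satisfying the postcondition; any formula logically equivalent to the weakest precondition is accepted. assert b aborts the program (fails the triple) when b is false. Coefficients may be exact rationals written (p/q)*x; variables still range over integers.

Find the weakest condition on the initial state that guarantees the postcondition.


Working backward. After the program, the postcondition ¬((3/3)*b + (r - 3) ≠ -7) must hold; in canonical form it is ¬(b + r ≠ -4).
Before x := b: ¬(b + r ≠ -4)
Before skip: ¬(b + r ≠ -4)
Before skip: ¬(b + r ≠ -4)
Before assert x = -1 ↔ b + 2 ≠ -1: (x = -1 ↔ b ≠ -3) ∧ (¬(b + r ≠ -4))
Answer: WP = (x = -1 ↔ b ≠ -3) ∧ (¬(b + r ≠ -4))


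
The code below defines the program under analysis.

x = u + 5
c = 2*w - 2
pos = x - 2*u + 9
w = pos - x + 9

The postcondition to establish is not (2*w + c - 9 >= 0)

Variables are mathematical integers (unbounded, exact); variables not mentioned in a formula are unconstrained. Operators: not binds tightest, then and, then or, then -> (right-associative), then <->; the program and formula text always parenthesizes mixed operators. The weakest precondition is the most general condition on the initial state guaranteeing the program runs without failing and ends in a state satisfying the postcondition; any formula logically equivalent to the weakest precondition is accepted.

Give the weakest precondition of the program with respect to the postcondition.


Working backward. After the program, the postcondition not (2*w + c - 9 >= 0) must hold; in canonical form it is not (c + 2*w >= 9).
Before w := pos - x + 9: not (c + 2*pos >= 2*x - 9)
Before pos := x - 2*u + 9: not (c >= 4*u - 27)
Before c := 2*w - 2: not (2*w >= 4*u - 25)
Before x := u + 5: not (2*w >= 4*u - 25)
Answer: WP = not (2*w >= 4*u - 25)


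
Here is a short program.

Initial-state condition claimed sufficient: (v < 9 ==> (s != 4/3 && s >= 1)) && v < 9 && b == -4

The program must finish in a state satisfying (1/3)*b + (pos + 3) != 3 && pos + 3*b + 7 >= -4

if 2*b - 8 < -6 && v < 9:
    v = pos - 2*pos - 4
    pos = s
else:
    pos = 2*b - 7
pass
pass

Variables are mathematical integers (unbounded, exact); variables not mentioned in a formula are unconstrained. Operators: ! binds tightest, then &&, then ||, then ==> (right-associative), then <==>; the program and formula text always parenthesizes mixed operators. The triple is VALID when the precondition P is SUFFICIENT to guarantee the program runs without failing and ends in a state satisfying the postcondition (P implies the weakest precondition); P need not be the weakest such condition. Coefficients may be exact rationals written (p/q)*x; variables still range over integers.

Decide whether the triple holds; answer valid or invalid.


Working backward. After the program, the postcondition (1/3)*b + (pos + 3) != 3 && pos + 3*b + 7 >= -4 must hold; in canonical form it is (1/3)*b + pos != 0 && 3*b + pos >= -11.
Before skip: (1/3)*b + pos != 0 && 3*b + pos >= -11
Before skip: (1/3)*b + pos != 0 && 3*b + pos >= -11
Then branch requires (1/3)*b + s != 0 && 3*b + s >= -11; else branch requires (7/3)*b != 7 && 5*b >= -4.
Before the if: ((2*b < 2 && v < 9) ==> ((1/3)*b + s != 0 && 3*b + s >= -11)) && ((!(2*b < 2 && v < 9)) ==> ((7/3)*b != 7 && 5*b >= -4))
The weakest precondition is ((2*b < 2 && v < 9) ==> ((1/3)*b + s != 0 && 3*b + s >= -11)) && ((!(2*b < 2 && v < 9)) ==> ((7/3)*b != 7 && 5*b >= -4)).
Check whether (v < 9 ==> (s != 4/3 && s >= 1)) && v < 9 && b == -4 implies it.
Every state satisfying the precondition satisfies the weakest precondition: the implication holds.
Answer: valid
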